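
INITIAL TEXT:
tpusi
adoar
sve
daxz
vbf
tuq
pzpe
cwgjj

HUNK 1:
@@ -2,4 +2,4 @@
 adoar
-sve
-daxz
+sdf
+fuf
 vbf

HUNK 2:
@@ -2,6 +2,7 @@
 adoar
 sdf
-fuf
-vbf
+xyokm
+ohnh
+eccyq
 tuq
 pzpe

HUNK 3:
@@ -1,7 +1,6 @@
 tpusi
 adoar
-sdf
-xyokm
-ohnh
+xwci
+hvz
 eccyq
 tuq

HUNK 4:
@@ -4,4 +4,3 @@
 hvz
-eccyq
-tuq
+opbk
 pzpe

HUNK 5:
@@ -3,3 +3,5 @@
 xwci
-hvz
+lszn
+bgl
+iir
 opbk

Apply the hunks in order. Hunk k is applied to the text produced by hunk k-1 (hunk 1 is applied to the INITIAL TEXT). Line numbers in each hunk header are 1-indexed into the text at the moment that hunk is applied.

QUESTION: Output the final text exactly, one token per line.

Answer: tpusi
adoar
xwci
lszn
bgl
iir
opbk
pzpe
cwgjj

Derivation:
Hunk 1: at line 2 remove [sve,daxz] add [sdf,fuf] -> 8 lines: tpusi adoar sdf fuf vbf tuq pzpe cwgjj
Hunk 2: at line 2 remove [fuf,vbf] add [xyokm,ohnh,eccyq] -> 9 lines: tpusi adoar sdf xyokm ohnh eccyq tuq pzpe cwgjj
Hunk 3: at line 1 remove [sdf,xyokm,ohnh] add [xwci,hvz] -> 8 lines: tpusi adoar xwci hvz eccyq tuq pzpe cwgjj
Hunk 4: at line 4 remove [eccyq,tuq] add [opbk] -> 7 lines: tpusi adoar xwci hvz opbk pzpe cwgjj
Hunk 5: at line 3 remove [hvz] add [lszn,bgl,iir] -> 9 lines: tpusi adoar xwci lszn bgl iir opbk pzpe cwgjj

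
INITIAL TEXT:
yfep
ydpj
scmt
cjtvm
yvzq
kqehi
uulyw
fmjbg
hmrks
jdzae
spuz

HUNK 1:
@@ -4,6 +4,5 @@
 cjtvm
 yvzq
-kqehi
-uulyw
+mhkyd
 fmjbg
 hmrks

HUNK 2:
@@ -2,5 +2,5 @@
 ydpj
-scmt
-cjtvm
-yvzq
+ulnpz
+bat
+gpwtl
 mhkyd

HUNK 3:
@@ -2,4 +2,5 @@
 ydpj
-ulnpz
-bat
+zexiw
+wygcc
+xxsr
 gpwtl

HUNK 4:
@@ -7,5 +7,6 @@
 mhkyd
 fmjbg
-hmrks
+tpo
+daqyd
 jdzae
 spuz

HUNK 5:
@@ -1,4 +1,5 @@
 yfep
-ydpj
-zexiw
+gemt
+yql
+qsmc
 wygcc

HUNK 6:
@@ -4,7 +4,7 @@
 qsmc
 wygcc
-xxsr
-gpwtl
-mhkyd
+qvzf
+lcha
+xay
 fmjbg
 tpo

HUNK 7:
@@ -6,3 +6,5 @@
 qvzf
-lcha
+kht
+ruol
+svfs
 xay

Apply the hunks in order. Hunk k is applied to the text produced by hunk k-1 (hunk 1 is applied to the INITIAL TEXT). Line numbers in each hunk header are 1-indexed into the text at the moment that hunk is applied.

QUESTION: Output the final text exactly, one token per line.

Answer: yfep
gemt
yql
qsmc
wygcc
qvzf
kht
ruol
svfs
xay
fmjbg
tpo
daqyd
jdzae
spuz

Derivation:
Hunk 1: at line 4 remove [kqehi,uulyw] add [mhkyd] -> 10 lines: yfep ydpj scmt cjtvm yvzq mhkyd fmjbg hmrks jdzae spuz
Hunk 2: at line 2 remove [scmt,cjtvm,yvzq] add [ulnpz,bat,gpwtl] -> 10 lines: yfep ydpj ulnpz bat gpwtl mhkyd fmjbg hmrks jdzae spuz
Hunk 3: at line 2 remove [ulnpz,bat] add [zexiw,wygcc,xxsr] -> 11 lines: yfep ydpj zexiw wygcc xxsr gpwtl mhkyd fmjbg hmrks jdzae spuz
Hunk 4: at line 7 remove [hmrks] add [tpo,daqyd] -> 12 lines: yfep ydpj zexiw wygcc xxsr gpwtl mhkyd fmjbg tpo daqyd jdzae spuz
Hunk 5: at line 1 remove [ydpj,zexiw] add [gemt,yql,qsmc] -> 13 lines: yfep gemt yql qsmc wygcc xxsr gpwtl mhkyd fmjbg tpo daqyd jdzae spuz
Hunk 6: at line 4 remove [xxsr,gpwtl,mhkyd] add [qvzf,lcha,xay] -> 13 lines: yfep gemt yql qsmc wygcc qvzf lcha xay fmjbg tpo daqyd jdzae spuz
Hunk 7: at line 6 remove [lcha] add [kht,ruol,svfs] -> 15 lines: yfep gemt yql qsmc wygcc qvzf kht ruol svfs xay fmjbg tpo daqyd jdzae spuz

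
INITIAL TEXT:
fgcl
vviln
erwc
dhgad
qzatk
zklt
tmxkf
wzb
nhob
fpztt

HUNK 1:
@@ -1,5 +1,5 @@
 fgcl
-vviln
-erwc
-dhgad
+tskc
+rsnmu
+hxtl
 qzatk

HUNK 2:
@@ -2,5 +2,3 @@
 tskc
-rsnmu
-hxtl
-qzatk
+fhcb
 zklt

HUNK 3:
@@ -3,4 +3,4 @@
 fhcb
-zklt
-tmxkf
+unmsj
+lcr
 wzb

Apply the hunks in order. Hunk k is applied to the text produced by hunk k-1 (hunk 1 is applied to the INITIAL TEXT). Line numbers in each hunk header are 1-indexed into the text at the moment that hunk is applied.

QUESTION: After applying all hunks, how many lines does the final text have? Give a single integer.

Answer: 8

Derivation:
Hunk 1: at line 1 remove [vviln,erwc,dhgad] add [tskc,rsnmu,hxtl] -> 10 lines: fgcl tskc rsnmu hxtl qzatk zklt tmxkf wzb nhob fpztt
Hunk 2: at line 2 remove [rsnmu,hxtl,qzatk] add [fhcb] -> 8 lines: fgcl tskc fhcb zklt tmxkf wzb nhob fpztt
Hunk 3: at line 3 remove [zklt,tmxkf] add [unmsj,lcr] -> 8 lines: fgcl tskc fhcb unmsj lcr wzb nhob fpztt
Final line count: 8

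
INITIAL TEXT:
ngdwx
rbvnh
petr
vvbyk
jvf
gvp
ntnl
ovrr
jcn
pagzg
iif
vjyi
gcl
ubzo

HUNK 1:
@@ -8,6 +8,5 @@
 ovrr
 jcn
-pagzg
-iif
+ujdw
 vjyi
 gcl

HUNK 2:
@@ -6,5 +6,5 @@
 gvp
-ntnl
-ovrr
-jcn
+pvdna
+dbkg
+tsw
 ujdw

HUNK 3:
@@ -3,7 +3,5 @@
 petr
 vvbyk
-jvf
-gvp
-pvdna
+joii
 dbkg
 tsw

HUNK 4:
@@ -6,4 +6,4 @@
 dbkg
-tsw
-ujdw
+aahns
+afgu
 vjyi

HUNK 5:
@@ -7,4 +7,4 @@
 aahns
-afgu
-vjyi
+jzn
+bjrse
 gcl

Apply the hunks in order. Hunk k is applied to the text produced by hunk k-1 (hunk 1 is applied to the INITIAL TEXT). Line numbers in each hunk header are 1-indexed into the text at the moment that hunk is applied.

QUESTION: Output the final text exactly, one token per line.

Hunk 1: at line 8 remove [pagzg,iif] add [ujdw] -> 13 lines: ngdwx rbvnh petr vvbyk jvf gvp ntnl ovrr jcn ujdw vjyi gcl ubzo
Hunk 2: at line 6 remove [ntnl,ovrr,jcn] add [pvdna,dbkg,tsw] -> 13 lines: ngdwx rbvnh petr vvbyk jvf gvp pvdna dbkg tsw ujdw vjyi gcl ubzo
Hunk 3: at line 3 remove [jvf,gvp,pvdna] add [joii] -> 11 lines: ngdwx rbvnh petr vvbyk joii dbkg tsw ujdw vjyi gcl ubzo
Hunk 4: at line 6 remove [tsw,ujdw] add [aahns,afgu] -> 11 lines: ngdwx rbvnh petr vvbyk joii dbkg aahns afgu vjyi gcl ubzo
Hunk 5: at line 7 remove [afgu,vjyi] add [jzn,bjrse] -> 11 lines: ngdwx rbvnh petr vvbyk joii dbkg aahns jzn bjrse gcl ubzo

Answer: ngdwx
rbvnh
petr
vvbyk
joii
dbkg
aahns
jzn
bjrse
gcl
ubzo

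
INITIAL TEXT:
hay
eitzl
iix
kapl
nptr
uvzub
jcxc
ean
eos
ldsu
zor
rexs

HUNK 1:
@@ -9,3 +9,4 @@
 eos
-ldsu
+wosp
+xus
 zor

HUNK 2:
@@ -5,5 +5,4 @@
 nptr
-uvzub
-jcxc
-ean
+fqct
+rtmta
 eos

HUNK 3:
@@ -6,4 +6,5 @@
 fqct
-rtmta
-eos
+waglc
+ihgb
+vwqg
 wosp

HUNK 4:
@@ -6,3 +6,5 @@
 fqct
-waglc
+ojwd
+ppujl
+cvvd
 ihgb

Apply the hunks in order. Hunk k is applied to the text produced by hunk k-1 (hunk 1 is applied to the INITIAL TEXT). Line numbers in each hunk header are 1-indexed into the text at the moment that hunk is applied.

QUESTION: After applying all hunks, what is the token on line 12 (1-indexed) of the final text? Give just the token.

Answer: wosp

Derivation:
Hunk 1: at line 9 remove [ldsu] add [wosp,xus] -> 13 lines: hay eitzl iix kapl nptr uvzub jcxc ean eos wosp xus zor rexs
Hunk 2: at line 5 remove [uvzub,jcxc,ean] add [fqct,rtmta] -> 12 lines: hay eitzl iix kapl nptr fqct rtmta eos wosp xus zor rexs
Hunk 3: at line 6 remove [rtmta,eos] add [waglc,ihgb,vwqg] -> 13 lines: hay eitzl iix kapl nptr fqct waglc ihgb vwqg wosp xus zor rexs
Hunk 4: at line 6 remove [waglc] add [ojwd,ppujl,cvvd] -> 15 lines: hay eitzl iix kapl nptr fqct ojwd ppujl cvvd ihgb vwqg wosp xus zor rexs
Final line 12: wosp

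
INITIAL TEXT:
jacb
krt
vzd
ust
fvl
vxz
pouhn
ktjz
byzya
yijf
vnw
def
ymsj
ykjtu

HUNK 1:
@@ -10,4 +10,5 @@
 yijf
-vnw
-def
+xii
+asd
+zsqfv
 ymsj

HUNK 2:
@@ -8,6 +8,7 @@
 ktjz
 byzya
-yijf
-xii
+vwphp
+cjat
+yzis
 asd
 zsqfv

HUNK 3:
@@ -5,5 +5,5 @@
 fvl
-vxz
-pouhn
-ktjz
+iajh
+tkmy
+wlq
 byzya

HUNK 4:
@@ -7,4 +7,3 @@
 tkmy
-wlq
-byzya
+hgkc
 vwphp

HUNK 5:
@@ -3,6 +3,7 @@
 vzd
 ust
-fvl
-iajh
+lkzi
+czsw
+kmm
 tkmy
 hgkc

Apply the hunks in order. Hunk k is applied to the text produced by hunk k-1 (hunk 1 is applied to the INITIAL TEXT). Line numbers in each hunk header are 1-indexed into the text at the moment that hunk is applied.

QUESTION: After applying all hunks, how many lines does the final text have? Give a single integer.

Answer: 16

Derivation:
Hunk 1: at line 10 remove [vnw,def] add [xii,asd,zsqfv] -> 15 lines: jacb krt vzd ust fvl vxz pouhn ktjz byzya yijf xii asd zsqfv ymsj ykjtu
Hunk 2: at line 8 remove [yijf,xii] add [vwphp,cjat,yzis] -> 16 lines: jacb krt vzd ust fvl vxz pouhn ktjz byzya vwphp cjat yzis asd zsqfv ymsj ykjtu
Hunk 3: at line 5 remove [vxz,pouhn,ktjz] add [iajh,tkmy,wlq] -> 16 lines: jacb krt vzd ust fvl iajh tkmy wlq byzya vwphp cjat yzis asd zsqfv ymsj ykjtu
Hunk 4: at line 7 remove [wlq,byzya] add [hgkc] -> 15 lines: jacb krt vzd ust fvl iajh tkmy hgkc vwphp cjat yzis asd zsqfv ymsj ykjtu
Hunk 5: at line 3 remove [fvl,iajh] add [lkzi,czsw,kmm] -> 16 lines: jacb krt vzd ust lkzi czsw kmm tkmy hgkc vwphp cjat yzis asd zsqfv ymsj ykjtu
Final line count: 16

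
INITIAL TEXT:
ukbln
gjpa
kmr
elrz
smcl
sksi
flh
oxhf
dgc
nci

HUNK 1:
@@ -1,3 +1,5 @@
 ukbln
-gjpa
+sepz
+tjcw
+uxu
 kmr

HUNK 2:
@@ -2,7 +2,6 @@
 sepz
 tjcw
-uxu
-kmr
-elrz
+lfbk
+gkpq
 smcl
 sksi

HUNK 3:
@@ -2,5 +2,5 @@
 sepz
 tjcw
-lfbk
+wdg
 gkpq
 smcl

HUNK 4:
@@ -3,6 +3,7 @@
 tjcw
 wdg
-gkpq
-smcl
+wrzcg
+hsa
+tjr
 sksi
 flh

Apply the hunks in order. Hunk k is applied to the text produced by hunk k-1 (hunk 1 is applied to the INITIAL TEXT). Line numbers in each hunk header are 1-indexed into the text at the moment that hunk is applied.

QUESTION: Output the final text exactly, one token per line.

Answer: ukbln
sepz
tjcw
wdg
wrzcg
hsa
tjr
sksi
flh
oxhf
dgc
nci

Derivation:
Hunk 1: at line 1 remove [gjpa] add [sepz,tjcw,uxu] -> 12 lines: ukbln sepz tjcw uxu kmr elrz smcl sksi flh oxhf dgc nci
Hunk 2: at line 2 remove [uxu,kmr,elrz] add [lfbk,gkpq] -> 11 lines: ukbln sepz tjcw lfbk gkpq smcl sksi flh oxhf dgc nci
Hunk 3: at line 2 remove [lfbk] add [wdg] -> 11 lines: ukbln sepz tjcw wdg gkpq smcl sksi flh oxhf dgc nci
Hunk 4: at line 3 remove [gkpq,smcl] add [wrzcg,hsa,tjr] -> 12 lines: ukbln sepz tjcw wdg wrzcg hsa tjr sksi flh oxhf dgc nci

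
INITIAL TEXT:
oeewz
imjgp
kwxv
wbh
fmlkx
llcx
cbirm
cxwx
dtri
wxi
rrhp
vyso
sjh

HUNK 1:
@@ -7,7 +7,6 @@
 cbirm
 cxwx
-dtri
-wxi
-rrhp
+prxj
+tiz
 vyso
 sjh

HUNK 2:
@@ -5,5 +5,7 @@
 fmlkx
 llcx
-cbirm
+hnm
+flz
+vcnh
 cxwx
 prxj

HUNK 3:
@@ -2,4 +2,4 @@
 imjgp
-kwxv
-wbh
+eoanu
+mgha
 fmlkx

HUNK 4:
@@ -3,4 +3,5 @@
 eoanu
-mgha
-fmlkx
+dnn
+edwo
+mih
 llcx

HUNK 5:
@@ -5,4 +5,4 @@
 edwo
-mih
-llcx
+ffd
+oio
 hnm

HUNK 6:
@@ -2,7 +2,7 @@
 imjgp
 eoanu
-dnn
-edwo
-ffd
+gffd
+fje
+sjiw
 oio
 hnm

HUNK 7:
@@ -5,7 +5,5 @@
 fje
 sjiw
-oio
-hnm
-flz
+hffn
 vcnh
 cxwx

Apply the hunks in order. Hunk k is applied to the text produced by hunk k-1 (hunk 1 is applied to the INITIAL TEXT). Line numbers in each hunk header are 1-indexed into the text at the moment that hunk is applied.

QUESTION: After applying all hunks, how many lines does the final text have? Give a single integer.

Hunk 1: at line 7 remove [dtri,wxi,rrhp] add [prxj,tiz] -> 12 lines: oeewz imjgp kwxv wbh fmlkx llcx cbirm cxwx prxj tiz vyso sjh
Hunk 2: at line 5 remove [cbirm] add [hnm,flz,vcnh] -> 14 lines: oeewz imjgp kwxv wbh fmlkx llcx hnm flz vcnh cxwx prxj tiz vyso sjh
Hunk 3: at line 2 remove [kwxv,wbh] add [eoanu,mgha] -> 14 lines: oeewz imjgp eoanu mgha fmlkx llcx hnm flz vcnh cxwx prxj tiz vyso sjh
Hunk 4: at line 3 remove [mgha,fmlkx] add [dnn,edwo,mih] -> 15 lines: oeewz imjgp eoanu dnn edwo mih llcx hnm flz vcnh cxwx prxj tiz vyso sjh
Hunk 5: at line 5 remove [mih,llcx] add [ffd,oio] -> 15 lines: oeewz imjgp eoanu dnn edwo ffd oio hnm flz vcnh cxwx prxj tiz vyso sjh
Hunk 6: at line 2 remove [dnn,edwo,ffd] add [gffd,fje,sjiw] -> 15 lines: oeewz imjgp eoanu gffd fje sjiw oio hnm flz vcnh cxwx prxj tiz vyso sjh
Hunk 7: at line 5 remove [oio,hnm,flz] add [hffn] -> 13 lines: oeewz imjgp eoanu gffd fje sjiw hffn vcnh cxwx prxj tiz vyso sjh
Final line count: 13

Answer: 13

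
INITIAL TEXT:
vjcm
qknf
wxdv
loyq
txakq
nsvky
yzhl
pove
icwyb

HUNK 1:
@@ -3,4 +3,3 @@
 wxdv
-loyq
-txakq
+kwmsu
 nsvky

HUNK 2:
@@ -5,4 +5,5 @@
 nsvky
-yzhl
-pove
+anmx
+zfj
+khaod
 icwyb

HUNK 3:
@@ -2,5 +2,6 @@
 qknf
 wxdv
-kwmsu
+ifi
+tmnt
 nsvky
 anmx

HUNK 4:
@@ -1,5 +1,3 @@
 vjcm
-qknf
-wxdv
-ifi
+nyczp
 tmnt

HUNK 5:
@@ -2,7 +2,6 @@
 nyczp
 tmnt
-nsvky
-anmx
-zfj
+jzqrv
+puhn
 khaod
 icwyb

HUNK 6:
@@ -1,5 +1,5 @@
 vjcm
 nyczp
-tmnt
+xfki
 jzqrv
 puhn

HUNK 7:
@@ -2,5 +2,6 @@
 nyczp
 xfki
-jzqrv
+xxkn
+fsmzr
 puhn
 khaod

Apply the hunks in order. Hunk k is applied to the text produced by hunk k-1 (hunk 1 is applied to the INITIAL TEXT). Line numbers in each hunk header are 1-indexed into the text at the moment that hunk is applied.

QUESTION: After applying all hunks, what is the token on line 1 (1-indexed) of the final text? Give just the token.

Answer: vjcm

Derivation:
Hunk 1: at line 3 remove [loyq,txakq] add [kwmsu] -> 8 lines: vjcm qknf wxdv kwmsu nsvky yzhl pove icwyb
Hunk 2: at line 5 remove [yzhl,pove] add [anmx,zfj,khaod] -> 9 lines: vjcm qknf wxdv kwmsu nsvky anmx zfj khaod icwyb
Hunk 3: at line 2 remove [kwmsu] add [ifi,tmnt] -> 10 lines: vjcm qknf wxdv ifi tmnt nsvky anmx zfj khaod icwyb
Hunk 4: at line 1 remove [qknf,wxdv,ifi] add [nyczp] -> 8 lines: vjcm nyczp tmnt nsvky anmx zfj khaod icwyb
Hunk 5: at line 2 remove [nsvky,anmx,zfj] add [jzqrv,puhn] -> 7 lines: vjcm nyczp tmnt jzqrv puhn khaod icwyb
Hunk 6: at line 1 remove [tmnt] add [xfki] -> 7 lines: vjcm nyczp xfki jzqrv puhn khaod icwyb
Hunk 7: at line 2 remove [jzqrv] add [xxkn,fsmzr] -> 8 lines: vjcm nyczp xfki xxkn fsmzr puhn khaod icwyb
Final line 1: vjcm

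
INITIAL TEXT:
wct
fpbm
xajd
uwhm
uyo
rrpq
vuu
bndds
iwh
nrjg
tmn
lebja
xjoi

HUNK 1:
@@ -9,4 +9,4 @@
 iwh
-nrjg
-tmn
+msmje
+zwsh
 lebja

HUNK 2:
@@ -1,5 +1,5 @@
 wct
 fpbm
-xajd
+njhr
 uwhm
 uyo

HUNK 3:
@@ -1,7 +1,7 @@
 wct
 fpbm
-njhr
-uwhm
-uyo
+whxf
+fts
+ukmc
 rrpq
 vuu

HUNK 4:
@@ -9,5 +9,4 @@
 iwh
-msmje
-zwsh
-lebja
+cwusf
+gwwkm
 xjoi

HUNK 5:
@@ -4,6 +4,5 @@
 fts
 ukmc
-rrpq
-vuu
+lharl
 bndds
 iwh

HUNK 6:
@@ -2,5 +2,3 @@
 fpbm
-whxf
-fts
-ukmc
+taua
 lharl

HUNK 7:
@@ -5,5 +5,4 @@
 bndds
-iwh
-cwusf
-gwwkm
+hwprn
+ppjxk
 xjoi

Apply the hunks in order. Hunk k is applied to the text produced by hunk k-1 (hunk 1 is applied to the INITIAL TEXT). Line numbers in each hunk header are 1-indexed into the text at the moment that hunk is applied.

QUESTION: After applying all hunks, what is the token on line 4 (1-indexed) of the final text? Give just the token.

Answer: lharl

Derivation:
Hunk 1: at line 9 remove [nrjg,tmn] add [msmje,zwsh] -> 13 lines: wct fpbm xajd uwhm uyo rrpq vuu bndds iwh msmje zwsh lebja xjoi
Hunk 2: at line 1 remove [xajd] add [njhr] -> 13 lines: wct fpbm njhr uwhm uyo rrpq vuu bndds iwh msmje zwsh lebja xjoi
Hunk 3: at line 1 remove [njhr,uwhm,uyo] add [whxf,fts,ukmc] -> 13 lines: wct fpbm whxf fts ukmc rrpq vuu bndds iwh msmje zwsh lebja xjoi
Hunk 4: at line 9 remove [msmje,zwsh,lebja] add [cwusf,gwwkm] -> 12 lines: wct fpbm whxf fts ukmc rrpq vuu bndds iwh cwusf gwwkm xjoi
Hunk 5: at line 4 remove [rrpq,vuu] add [lharl] -> 11 lines: wct fpbm whxf fts ukmc lharl bndds iwh cwusf gwwkm xjoi
Hunk 6: at line 2 remove [whxf,fts,ukmc] add [taua] -> 9 lines: wct fpbm taua lharl bndds iwh cwusf gwwkm xjoi
Hunk 7: at line 5 remove [iwh,cwusf,gwwkm] add [hwprn,ppjxk] -> 8 lines: wct fpbm taua lharl bndds hwprn ppjxk xjoi
Final line 4: lharl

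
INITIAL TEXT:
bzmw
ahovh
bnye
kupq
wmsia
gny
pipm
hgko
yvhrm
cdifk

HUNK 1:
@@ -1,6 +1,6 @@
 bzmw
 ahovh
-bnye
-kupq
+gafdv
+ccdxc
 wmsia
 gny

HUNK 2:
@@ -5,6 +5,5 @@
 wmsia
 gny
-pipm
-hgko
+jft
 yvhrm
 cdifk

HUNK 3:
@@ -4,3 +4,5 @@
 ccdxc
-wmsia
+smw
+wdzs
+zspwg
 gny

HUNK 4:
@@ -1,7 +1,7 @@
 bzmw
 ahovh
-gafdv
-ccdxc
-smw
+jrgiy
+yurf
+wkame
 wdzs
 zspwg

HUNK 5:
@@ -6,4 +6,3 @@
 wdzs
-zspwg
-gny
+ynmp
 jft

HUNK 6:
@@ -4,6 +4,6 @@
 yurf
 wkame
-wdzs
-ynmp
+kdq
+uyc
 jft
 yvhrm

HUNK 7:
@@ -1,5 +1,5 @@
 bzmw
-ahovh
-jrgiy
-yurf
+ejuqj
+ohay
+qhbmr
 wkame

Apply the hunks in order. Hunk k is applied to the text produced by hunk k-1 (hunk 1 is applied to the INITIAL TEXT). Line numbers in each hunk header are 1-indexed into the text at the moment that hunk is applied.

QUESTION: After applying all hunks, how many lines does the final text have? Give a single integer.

Hunk 1: at line 1 remove [bnye,kupq] add [gafdv,ccdxc] -> 10 lines: bzmw ahovh gafdv ccdxc wmsia gny pipm hgko yvhrm cdifk
Hunk 2: at line 5 remove [pipm,hgko] add [jft] -> 9 lines: bzmw ahovh gafdv ccdxc wmsia gny jft yvhrm cdifk
Hunk 3: at line 4 remove [wmsia] add [smw,wdzs,zspwg] -> 11 lines: bzmw ahovh gafdv ccdxc smw wdzs zspwg gny jft yvhrm cdifk
Hunk 4: at line 1 remove [gafdv,ccdxc,smw] add [jrgiy,yurf,wkame] -> 11 lines: bzmw ahovh jrgiy yurf wkame wdzs zspwg gny jft yvhrm cdifk
Hunk 5: at line 6 remove [zspwg,gny] add [ynmp] -> 10 lines: bzmw ahovh jrgiy yurf wkame wdzs ynmp jft yvhrm cdifk
Hunk 6: at line 4 remove [wdzs,ynmp] add [kdq,uyc] -> 10 lines: bzmw ahovh jrgiy yurf wkame kdq uyc jft yvhrm cdifk
Hunk 7: at line 1 remove [ahovh,jrgiy,yurf] add [ejuqj,ohay,qhbmr] -> 10 lines: bzmw ejuqj ohay qhbmr wkame kdq uyc jft yvhrm cdifk
Final line count: 10

Answer: 10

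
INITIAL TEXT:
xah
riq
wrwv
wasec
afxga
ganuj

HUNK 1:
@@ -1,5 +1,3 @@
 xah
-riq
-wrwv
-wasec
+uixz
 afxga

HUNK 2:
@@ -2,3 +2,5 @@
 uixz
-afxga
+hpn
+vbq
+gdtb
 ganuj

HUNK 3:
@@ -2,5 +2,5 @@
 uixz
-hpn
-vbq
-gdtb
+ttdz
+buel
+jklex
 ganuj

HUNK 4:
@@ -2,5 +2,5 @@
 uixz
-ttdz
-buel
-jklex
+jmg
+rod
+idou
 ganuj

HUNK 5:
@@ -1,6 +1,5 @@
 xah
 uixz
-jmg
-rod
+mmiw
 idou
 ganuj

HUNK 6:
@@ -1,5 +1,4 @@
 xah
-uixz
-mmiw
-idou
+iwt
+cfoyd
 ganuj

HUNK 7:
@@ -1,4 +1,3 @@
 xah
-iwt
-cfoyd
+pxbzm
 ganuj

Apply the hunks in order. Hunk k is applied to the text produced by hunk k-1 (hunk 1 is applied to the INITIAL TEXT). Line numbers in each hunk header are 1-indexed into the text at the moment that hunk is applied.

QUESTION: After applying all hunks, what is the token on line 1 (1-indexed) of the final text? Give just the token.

Hunk 1: at line 1 remove [riq,wrwv,wasec] add [uixz] -> 4 lines: xah uixz afxga ganuj
Hunk 2: at line 2 remove [afxga] add [hpn,vbq,gdtb] -> 6 lines: xah uixz hpn vbq gdtb ganuj
Hunk 3: at line 2 remove [hpn,vbq,gdtb] add [ttdz,buel,jklex] -> 6 lines: xah uixz ttdz buel jklex ganuj
Hunk 4: at line 2 remove [ttdz,buel,jklex] add [jmg,rod,idou] -> 6 lines: xah uixz jmg rod idou ganuj
Hunk 5: at line 1 remove [jmg,rod] add [mmiw] -> 5 lines: xah uixz mmiw idou ganuj
Hunk 6: at line 1 remove [uixz,mmiw,idou] add [iwt,cfoyd] -> 4 lines: xah iwt cfoyd ganuj
Hunk 7: at line 1 remove [iwt,cfoyd] add [pxbzm] -> 3 lines: xah pxbzm ganuj
Final line 1: xah

Answer: xah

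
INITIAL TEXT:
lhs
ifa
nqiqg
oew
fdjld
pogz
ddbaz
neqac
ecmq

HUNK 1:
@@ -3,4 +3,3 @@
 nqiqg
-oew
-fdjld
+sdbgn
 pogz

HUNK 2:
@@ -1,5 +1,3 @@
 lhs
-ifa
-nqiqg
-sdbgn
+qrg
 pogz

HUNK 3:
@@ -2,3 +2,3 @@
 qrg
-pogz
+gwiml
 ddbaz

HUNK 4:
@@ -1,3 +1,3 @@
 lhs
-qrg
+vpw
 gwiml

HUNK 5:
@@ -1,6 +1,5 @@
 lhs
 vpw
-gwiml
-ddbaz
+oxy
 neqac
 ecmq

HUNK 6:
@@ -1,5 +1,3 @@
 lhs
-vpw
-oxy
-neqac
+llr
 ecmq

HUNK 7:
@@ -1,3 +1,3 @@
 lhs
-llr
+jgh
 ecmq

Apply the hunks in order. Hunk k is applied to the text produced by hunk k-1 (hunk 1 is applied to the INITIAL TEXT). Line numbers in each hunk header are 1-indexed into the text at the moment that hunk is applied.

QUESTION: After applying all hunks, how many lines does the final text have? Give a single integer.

Hunk 1: at line 3 remove [oew,fdjld] add [sdbgn] -> 8 lines: lhs ifa nqiqg sdbgn pogz ddbaz neqac ecmq
Hunk 2: at line 1 remove [ifa,nqiqg,sdbgn] add [qrg] -> 6 lines: lhs qrg pogz ddbaz neqac ecmq
Hunk 3: at line 2 remove [pogz] add [gwiml] -> 6 lines: lhs qrg gwiml ddbaz neqac ecmq
Hunk 4: at line 1 remove [qrg] add [vpw] -> 6 lines: lhs vpw gwiml ddbaz neqac ecmq
Hunk 5: at line 1 remove [gwiml,ddbaz] add [oxy] -> 5 lines: lhs vpw oxy neqac ecmq
Hunk 6: at line 1 remove [vpw,oxy,neqac] add [llr] -> 3 lines: lhs llr ecmq
Hunk 7: at line 1 remove [llr] add [jgh] -> 3 lines: lhs jgh ecmq
Final line count: 3

Answer: 3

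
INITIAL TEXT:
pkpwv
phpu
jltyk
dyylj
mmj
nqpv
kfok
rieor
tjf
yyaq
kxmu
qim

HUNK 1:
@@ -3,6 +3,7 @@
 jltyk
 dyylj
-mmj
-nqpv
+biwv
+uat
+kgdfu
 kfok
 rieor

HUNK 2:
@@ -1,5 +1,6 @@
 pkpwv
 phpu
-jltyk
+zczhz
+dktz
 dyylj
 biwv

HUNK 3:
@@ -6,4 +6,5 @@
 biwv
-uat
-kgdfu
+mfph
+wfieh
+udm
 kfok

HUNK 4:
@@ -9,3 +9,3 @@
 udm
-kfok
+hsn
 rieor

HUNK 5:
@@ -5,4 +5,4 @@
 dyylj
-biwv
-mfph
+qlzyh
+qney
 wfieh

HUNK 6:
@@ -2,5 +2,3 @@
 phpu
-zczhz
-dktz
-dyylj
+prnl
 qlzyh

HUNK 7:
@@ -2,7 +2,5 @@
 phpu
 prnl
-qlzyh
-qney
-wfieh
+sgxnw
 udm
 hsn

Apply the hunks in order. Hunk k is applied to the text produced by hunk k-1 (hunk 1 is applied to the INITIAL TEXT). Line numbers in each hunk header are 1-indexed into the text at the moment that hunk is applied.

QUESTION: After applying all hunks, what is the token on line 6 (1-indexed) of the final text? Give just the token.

Hunk 1: at line 3 remove [mmj,nqpv] add [biwv,uat,kgdfu] -> 13 lines: pkpwv phpu jltyk dyylj biwv uat kgdfu kfok rieor tjf yyaq kxmu qim
Hunk 2: at line 1 remove [jltyk] add [zczhz,dktz] -> 14 lines: pkpwv phpu zczhz dktz dyylj biwv uat kgdfu kfok rieor tjf yyaq kxmu qim
Hunk 3: at line 6 remove [uat,kgdfu] add [mfph,wfieh,udm] -> 15 lines: pkpwv phpu zczhz dktz dyylj biwv mfph wfieh udm kfok rieor tjf yyaq kxmu qim
Hunk 4: at line 9 remove [kfok] add [hsn] -> 15 lines: pkpwv phpu zczhz dktz dyylj biwv mfph wfieh udm hsn rieor tjf yyaq kxmu qim
Hunk 5: at line 5 remove [biwv,mfph] add [qlzyh,qney] -> 15 lines: pkpwv phpu zczhz dktz dyylj qlzyh qney wfieh udm hsn rieor tjf yyaq kxmu qim
Hunk 6: at line 2 remove [zczhz,dktz,dyylj] add [prnl] -> 13 lines: pkpwv phpu prnl qlzyh qney wfieh udm hsn rieor tjf yyaq kxmu qim
Hunk 7: at line 2 remove [qlzyh,qney,wfieh] add [sgxnw] -> 11 lines: pkpwv phpu prnl sgxnw udm hsn rieor tjf yyaq kxmu qim
Final line 6: hsn

Answer: hsn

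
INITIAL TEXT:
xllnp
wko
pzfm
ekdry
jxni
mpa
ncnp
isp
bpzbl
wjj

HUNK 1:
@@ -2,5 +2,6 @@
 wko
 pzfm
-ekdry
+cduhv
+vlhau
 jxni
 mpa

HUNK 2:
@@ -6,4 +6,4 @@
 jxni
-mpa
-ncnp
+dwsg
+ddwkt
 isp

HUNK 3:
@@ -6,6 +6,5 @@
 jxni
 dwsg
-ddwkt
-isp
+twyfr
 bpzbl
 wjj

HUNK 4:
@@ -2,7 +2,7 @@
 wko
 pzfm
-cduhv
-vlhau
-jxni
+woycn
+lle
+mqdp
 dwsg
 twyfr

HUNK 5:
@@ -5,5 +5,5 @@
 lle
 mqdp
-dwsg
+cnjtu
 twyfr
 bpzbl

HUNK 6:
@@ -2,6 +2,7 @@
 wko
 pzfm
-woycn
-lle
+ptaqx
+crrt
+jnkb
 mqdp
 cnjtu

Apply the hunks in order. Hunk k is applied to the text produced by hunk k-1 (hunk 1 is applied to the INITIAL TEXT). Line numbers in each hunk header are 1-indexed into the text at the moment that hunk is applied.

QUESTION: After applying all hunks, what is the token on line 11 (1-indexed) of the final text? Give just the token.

Hunk 1: at line 2 remove [ekdry] add [cduhv,vlhau] -> 11 lines: xllnp wko pzfm cduhv vlhau jxni mpa ncnp isp bpzbl wjj
Hunk 2: at line 6 remove [mpa,ncnp] add [dwsg,ddwkt] -> 11 lines: xllnp wko pzfm cduhv vlhau jxni dwsg ddwkt isp bpzbl wjj
Hunk 3: at line 6 remove [ddwkt,isp] add [twyfr] -> 10 lines: xllnp wko pzfm cduhv vlhau jxni dwsg twyfr bpzbl wjj
Hunk 4: at line 2 remove [cduhv,vlhau,jxni] add [woycn,lle,mqdp] -> 10 lines: xllnp wko pzfm woycn lle mqdp dwsg twyfr bpzbl wjj
Hunk 5: at line 5 remove [dwsg] add [cnjtu] -> 10 lines: xllnp wko pzfm woycn lle mqdp cnjtu twyfr bpzbl wjj
Hunk 6: at line 2 remove [woycn,lle] add [ptaqx,crrt,jnkb] -> 11 lines: xllnp wko pzfm ptaqx crrt jnkb mqdp cnjtu twyfr bpzbl wjj
Final line 11: wjj

Answer: wjj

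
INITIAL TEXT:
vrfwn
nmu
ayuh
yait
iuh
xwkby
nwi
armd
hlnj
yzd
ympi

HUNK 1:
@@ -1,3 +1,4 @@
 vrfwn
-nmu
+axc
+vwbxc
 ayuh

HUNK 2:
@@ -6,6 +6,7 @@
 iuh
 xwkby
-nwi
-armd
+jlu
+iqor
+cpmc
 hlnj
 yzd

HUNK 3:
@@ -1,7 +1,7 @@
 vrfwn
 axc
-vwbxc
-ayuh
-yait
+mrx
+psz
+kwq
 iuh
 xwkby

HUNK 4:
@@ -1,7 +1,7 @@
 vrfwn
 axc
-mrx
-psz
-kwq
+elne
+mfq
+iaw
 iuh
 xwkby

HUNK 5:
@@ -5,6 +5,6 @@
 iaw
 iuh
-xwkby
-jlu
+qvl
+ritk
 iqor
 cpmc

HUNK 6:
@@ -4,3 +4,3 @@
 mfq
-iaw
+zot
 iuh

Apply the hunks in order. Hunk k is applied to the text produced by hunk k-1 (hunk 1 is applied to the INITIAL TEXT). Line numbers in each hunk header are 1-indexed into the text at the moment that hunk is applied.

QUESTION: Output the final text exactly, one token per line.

Hunk 1: at line 1 remove [nmu] add [axc,vwbxc] -> 12 lines: vrfwn axc vwbxc ayuh yait iuh xwkby nwi armd hlnj yzd ympi
Hunk 2: at line 6 remove [nwi,armd] add [jlu,iqor,cpmc] -> 13 lines: vrfwn axc vwbxc ayuh yait iuh xwkby jlu iqor cpmc hlnj yzd ympi
Hunk 3: at line 1 remove [vwbxc,ayuh,yait] add [mrx,psz,kwq] -> 13 lines: vrfwn axc mrx psz kwq iuh xwkby jlu iqor cpmc hlnj yzd ympi
Hunk 4: at line 1 remove [mrx,psz,kwq] add [elne,mfq,iaw] -> 13 lines: vrfwn axc elne mfq iaw iuh xwkby jlu iqor cpmc hlnj yzd ympi
Hunk 5: at line 5 remove [xwkby,jlu] add [qvl,ritk] -> 13 lines: vrfwn axc elne mfq iaw iuh qvl ritk iqor cpmc hlnj yzd ympi
Hunk 6: at line 4 remove [iaw] add [zot] -> 13 lines: vrfwn axc elne mfq zot iuh qvl ritk iqor cpmc hlnj yzd ympi

Answer: vrfwn
axc
elne
mfq
zot
iuh
qvl
ritk
iqor
cpmc
hlnj
yzd
ympi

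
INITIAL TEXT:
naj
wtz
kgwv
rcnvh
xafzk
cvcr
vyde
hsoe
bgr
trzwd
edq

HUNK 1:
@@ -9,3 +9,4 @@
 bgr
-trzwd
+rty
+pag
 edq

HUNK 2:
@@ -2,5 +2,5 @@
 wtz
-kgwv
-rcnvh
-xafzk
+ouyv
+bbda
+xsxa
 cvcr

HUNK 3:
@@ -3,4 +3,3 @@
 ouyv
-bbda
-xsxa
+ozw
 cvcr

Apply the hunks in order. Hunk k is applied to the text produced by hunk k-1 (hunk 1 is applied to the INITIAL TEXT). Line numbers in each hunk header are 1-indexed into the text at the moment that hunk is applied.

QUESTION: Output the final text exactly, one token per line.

Answer: naj
wtz
ouyv
ozw
cvcr
vyde
hsoe
bgr
rty
pag
edq

Derivation:
Hunk 1: at line 9 remove [trzwd] add [rty,pag] -> 12 lines: naj wtz kgwv rcnvh xafzk cvcr vyde hsoe bgr rty pag edq
Hunk 2: at line 2 remove [kgwv,rcnvh,xafzk] add [ouyv,bbda,xsxa] -> 12 lines: naj wtz ouyv bbda xsxa cvcr vyde hsoe bgr rty pag edq
Hunk 3: at line 3 remove [bbda,xsxa] add [ozw] -> 11 lines: naj wtz ouyv ozw cvcr vyde hsoe bgr rty pag edq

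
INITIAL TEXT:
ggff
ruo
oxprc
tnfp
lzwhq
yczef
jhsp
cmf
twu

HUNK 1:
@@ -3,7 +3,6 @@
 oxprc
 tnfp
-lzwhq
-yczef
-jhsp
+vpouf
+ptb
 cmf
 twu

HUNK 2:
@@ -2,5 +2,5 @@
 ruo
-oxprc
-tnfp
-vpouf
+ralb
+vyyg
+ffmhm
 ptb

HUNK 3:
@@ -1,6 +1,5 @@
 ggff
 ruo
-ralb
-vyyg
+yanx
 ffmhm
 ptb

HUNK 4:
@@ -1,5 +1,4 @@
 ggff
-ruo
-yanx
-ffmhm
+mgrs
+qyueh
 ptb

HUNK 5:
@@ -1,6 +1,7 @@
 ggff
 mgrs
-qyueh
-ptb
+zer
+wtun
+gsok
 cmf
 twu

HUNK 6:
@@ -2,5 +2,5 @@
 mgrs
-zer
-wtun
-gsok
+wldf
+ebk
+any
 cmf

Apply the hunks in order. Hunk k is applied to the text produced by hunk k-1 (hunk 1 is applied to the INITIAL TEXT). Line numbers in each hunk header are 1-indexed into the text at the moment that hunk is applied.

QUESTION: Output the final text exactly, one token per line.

Hunk 1: at line 3 remove [lzwhq,yczef,jhsp] add [vpouf,ptb] -> 8 lines: ggff ruo oxprc tnfp vpouf ptb cmf twu
Hunk 2: at line 2 remove [oxprc,tnfp,vpouf] add [ralb,vyyg,ffmhm] -> 8 lines: ggff ruo ralb vyyg ffmhm ptb cmf twu
Hunk 3: at line 1 remove [ralb,vyyg] add [yanx] -> 7 lines: ggff ruo yanx ffmhm ptb cmf twu
Hunk 4: at line 1 remove [ruo,yanx,ffmhm] add [mgrs,qyueh] -> 6 lines: ggff mgrs qyueh ptb cmf twu
Hunk 5: at line 1 remove [qyueh,ptb] add [zer,wtun,gsok] -> 7 lines: ggff mgrs zer wtun gsok cmf twu
Hunk 6: at line 2 remove [zer,wtun,gsok] add [wldf,ebk,any] -> 7 lines: ggff mgrs wldf ebk any cmf twu

Answer: ggff
mgrs
wldf
ebk
any
cmf
twu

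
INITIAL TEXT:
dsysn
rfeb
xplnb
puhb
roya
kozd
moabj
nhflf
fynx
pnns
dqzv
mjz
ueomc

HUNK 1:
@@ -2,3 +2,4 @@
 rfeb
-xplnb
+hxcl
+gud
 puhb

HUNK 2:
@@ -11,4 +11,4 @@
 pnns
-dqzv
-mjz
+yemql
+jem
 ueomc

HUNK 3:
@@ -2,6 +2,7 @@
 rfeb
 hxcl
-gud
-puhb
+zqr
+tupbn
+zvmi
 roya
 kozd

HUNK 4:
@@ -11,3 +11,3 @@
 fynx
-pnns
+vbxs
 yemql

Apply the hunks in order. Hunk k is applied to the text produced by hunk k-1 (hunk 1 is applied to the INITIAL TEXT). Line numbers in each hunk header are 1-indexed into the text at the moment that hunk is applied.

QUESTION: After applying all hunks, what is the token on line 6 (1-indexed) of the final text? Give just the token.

Answer: zvmi

Derivation:
Hunk 1: at line 2 remove [xplnb] add [hxcl,gud] -> 14 lines: dsysn rfeb hxcl gud puhb roya kozd moabj nhflf fynx pnns dqzv mjz ueomc
Hunk 2: at line 11 remove [dqzv,mjz] add [yemql,jem] -> 14 lines: dsysn rfeb hxcl gud puhb roya kozd moabj nhflf fynx pnns yemql jem ueomc
Hunk 3: at line 2 remove [gud,puhb] add [zqr,tupbn,zvmi] -> 15 lines: dsysn rfeb hxcl zqr tupbn zvmi roya kozd moabj nhflf fynx pnns yemql jem ueomc
Hunk 4: at line 11 remove [pnns] add [vbxs] -> 15 lines: dsysn rfeb hxcl zqr tupbn zvmi roya kozd moabj nhflf fynx vbxs yemql jem ueomc
Final line 6: zvmi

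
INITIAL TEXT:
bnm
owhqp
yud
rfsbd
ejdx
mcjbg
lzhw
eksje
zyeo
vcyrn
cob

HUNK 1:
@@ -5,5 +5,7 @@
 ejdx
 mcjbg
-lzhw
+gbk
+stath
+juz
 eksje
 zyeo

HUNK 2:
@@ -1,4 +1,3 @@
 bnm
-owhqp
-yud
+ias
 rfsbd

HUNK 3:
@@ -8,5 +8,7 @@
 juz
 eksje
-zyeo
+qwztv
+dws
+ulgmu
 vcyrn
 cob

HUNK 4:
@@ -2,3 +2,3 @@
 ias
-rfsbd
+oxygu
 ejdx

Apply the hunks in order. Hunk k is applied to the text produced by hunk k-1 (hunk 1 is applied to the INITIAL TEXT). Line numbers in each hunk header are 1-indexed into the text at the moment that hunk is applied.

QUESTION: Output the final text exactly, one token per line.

Answer: bnm
ias
oxygu
ejdx
mcjbg
gbk
stath
juz
eksje
qwztv
dws
ulgmu
vcyrn
cob

Derivation:
Hunk 1: at line 5 remove [lzhw] add [gbk,stath,juz] -> 13 lines: bnm owhqp yud rfsbd ejdx mcjbg gbk stath juz eksje zyeo vcyrn cob
Hunk 2: at line 1 remove [owhqp,yud] add [ias] -> 12 lines: bnm ias rfsbd ejdx mcjbg gbk stath juz eksje zyeo vcyrn cob
Hunk 3: at line 8 remove [zyeo] add [qwztv,dws,ulgmu] -> 14 lines: bnm ias rfsbd ejdx mcjbg gbk stath juz eksje qwztv dws ulgmu vcyrn cob
Hunk 4: at line 2 remove [rfsbd] add [oxygu] -> 14 lines: bnm ias oxygu ejdx mcjbg gbk stath juz eksje qwztv dws ulgmu vcyrn cob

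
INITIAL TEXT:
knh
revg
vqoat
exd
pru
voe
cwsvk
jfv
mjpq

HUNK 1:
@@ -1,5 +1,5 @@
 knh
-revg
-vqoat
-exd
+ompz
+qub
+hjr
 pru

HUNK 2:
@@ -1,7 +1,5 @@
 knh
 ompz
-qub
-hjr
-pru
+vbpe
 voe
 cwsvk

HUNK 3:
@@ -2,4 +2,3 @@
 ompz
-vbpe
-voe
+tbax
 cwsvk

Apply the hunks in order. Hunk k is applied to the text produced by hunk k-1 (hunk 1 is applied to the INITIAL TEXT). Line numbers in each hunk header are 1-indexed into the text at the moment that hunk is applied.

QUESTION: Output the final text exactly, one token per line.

Answer: knh
ompz
tbax
cwsvk
jfv
mjpq

Derivation:
Hunk 1: at line 1 remove [revg,vqoat,exd] add [ompz,qub,hjr] -> 9 lines: knh ompz qub hjr pru voe cwsvk jfv mjpq
Hunk 2: at line 1 remove [qub,hjr,pru] add [vbpe] -> 7 lines: knh ompz vbpe voe cwsvk jfv mjpq
Hunk 3: at line 2 remove [vbpe,voe] add [tbax] -> 6 lines: knh ompz tbax cwsvk jfv mjpq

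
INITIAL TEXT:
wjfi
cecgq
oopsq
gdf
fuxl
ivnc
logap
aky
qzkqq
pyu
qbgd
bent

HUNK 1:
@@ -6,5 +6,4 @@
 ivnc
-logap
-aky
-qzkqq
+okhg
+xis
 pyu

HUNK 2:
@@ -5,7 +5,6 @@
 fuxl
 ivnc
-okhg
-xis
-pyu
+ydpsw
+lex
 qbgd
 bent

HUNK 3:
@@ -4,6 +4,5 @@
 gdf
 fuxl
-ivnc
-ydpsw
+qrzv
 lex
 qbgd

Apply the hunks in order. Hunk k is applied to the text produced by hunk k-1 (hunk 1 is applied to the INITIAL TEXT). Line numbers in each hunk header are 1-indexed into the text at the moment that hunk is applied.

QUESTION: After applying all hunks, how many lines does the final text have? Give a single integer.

Hunk 1: at line 6 remove [logap,aky,qzkqq] add [okhg,xis] -> 11 lines: wjfi cecgq oopsq gdf fuxl ivnc okhg xis pyu qbgd bent
Hunk 2: at line 5 remove [okhg,xis,pyu] add [ydpsw,lex] -> 10 lines: wjfi cecgq oopsq gdf fuxl ivnc ydpsw lex qbgd bent
Hunk 3: at line 4 remove [ivnc,ydpsw] add [qrzv] -> 9 lines: wjfi cecgq oopsq gdf fuxl qrzv lex qbgd bent
Final line count: 9

Answer: 9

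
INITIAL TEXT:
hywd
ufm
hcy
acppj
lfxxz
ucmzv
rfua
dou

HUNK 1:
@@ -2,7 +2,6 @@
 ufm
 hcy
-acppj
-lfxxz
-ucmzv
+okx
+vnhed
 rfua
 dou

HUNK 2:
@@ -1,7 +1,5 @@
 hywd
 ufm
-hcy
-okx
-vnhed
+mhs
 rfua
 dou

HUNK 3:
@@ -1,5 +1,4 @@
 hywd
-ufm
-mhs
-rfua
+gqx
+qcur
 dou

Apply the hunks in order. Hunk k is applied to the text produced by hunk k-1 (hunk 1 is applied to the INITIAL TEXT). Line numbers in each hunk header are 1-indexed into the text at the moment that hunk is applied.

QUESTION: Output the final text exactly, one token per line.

Answer: hywd
gqx
qcur
dou

Derivation:
Hunk 1: at line 2 remove [acppj,lfxxz,ucmzv] add [okx,vnhed] -> 7 lines: hywd ufm hcy okx vnhed rfua dou
Hunk 2: at line 1 remove [hcy,okx,vnhed] add [mhs] -> 5 lines: hywd ufm mhs rfua dou
Hunk 3: at line 1 remove [ufm,mhs,rfua] add [gqx,qcur] -> 4 lines: hywd gqx qcur dou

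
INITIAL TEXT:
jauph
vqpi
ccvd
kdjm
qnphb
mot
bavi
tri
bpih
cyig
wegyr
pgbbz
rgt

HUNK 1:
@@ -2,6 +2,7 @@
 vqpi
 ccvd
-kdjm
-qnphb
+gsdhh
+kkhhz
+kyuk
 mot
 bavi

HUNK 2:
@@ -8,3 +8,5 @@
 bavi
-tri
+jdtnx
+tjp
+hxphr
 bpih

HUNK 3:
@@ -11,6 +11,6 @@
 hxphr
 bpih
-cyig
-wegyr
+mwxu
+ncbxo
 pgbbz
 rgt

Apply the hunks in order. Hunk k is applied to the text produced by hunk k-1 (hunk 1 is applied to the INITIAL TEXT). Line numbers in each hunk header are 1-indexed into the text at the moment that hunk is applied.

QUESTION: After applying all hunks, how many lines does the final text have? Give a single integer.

Hunk 1: at line 2 remove [kdjm,qnphb] add [gsdhh,kkhhz,kyuk] -> 14 lines: jauph vqpi ccvd gsdhh kkhhz kyuk mot bavi tri bpih cyig wegyr pgbbz rgt
Hunk 2: at line 8 remove [tri] add [jdtnx,tjp,hxphr] -> 16 lines: jauph vqpi ccvd gsdhh kkhhz kyuk mot bavi jdtnx tjp hxphr bpih cyig wegyr pgbbz rgt
Hunk 3: at line 11 remove [cyig,wegyr] add [mwxu,ncbxo] -> 16 lines: jauph vqpi ccvd gsdhh kkhhz kyuk mot bavi jdtnx tjp hxphr bpih mwxu ncbxo pgbbz rgt
Final line count: 16

Answer: 16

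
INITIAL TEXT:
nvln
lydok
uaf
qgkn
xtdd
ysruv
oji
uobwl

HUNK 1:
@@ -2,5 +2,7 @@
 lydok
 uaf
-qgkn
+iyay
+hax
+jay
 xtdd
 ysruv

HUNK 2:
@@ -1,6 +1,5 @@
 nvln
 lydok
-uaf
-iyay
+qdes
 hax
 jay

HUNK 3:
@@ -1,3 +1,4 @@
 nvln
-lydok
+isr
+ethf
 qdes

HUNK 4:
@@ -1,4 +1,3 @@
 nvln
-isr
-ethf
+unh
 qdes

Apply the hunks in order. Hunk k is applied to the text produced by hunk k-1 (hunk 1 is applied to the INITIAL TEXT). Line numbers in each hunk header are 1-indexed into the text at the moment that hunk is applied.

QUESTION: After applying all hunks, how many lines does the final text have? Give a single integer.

Hunk 1: at line 2 remove [qgkn] add [iyay,hax,jay] -> 10 lines: nvln lydok uaf iyay hax jay xtdd ysruv oji uobwl
Hunk 2: at line 1 remove [uaf,iyay] add [qdes] -> 9 lines: nvln lydok qdes hax jay xtdd ysruv oji uobwl
Hunk 3: at line 1 remove [lydok] add [isr,ethf] -> 10 lines: nvln isr ethf qdes hax jay xtdd ysruv oji uobwl
Hunk 4: at line 1 remove [isr,ethf] add [unh] -> 9 lines: nvln unh qdes hax jay xtdd ysruv oji uobwl
Final line count: 9

Answer: 9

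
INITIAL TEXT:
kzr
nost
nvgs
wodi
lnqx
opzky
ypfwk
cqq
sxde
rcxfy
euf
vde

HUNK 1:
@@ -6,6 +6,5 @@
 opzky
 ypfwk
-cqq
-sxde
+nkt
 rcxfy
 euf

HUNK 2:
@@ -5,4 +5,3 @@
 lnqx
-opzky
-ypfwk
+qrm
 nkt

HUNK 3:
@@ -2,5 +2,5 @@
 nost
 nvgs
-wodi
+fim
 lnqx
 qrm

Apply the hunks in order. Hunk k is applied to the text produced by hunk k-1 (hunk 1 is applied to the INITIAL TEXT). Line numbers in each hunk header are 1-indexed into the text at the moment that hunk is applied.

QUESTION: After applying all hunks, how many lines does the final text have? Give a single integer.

Hunk 1: at line 6 remove [cqq,sxde] add [nkt] -> 11 lines: kzr nost nvgs wodi lnqx opzky ypfwk nkt rcxfy euf vde
Hunk 2: at line 5 remove [opzky,ypfwk] add [qrm] -> 10 lines: kzr nost nvgs wodi lnqx qrm nkt rcxfy euf vde
Hunk 3: at line 2 remove [wodi] add [fim] -> 10 lines: kzr nost nvgs fim lnqx qrm nkt rcxfy euf vde
Final line count: 10

Answer: 10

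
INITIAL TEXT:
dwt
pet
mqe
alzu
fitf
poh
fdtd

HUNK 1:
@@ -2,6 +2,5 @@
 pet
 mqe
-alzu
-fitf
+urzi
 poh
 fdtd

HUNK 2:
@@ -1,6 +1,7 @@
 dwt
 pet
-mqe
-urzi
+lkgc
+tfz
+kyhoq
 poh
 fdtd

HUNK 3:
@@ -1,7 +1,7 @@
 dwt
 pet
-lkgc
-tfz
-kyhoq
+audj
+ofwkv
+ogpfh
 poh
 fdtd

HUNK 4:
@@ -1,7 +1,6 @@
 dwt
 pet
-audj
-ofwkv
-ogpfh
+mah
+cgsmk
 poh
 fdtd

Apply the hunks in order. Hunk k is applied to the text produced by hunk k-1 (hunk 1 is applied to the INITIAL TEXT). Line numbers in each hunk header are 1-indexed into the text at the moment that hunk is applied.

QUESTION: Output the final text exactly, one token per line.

Answer: dwt
pet
mah
cgsmk
poh
fdtd

Derivation:
Hunk 1: at line 2 remove [alzu,fitf] add [urzi] -> 6 lines: dwt pet mqe urzi poh fdtd
Hunk 2: at line 1 remove [mqe,urzi] add [lkgc,tfz,kyhoq] -> 7 lines: dwt pet lkgc tfz kyhoq poh fdtd
Hunk 3: at line 1 remove [lkgc,tfz,kyhoq] add [audj,ofwkv,ogpfh] -> 7 lines: dwt pet audj ofwkv ogpfh poh fdtd
Hunk 4: at line 1 remove [audj,ofwkv,ogpfh] add [mah,cgsmk] -> 6 lines: dwt pet mah cgsmk poh fdtd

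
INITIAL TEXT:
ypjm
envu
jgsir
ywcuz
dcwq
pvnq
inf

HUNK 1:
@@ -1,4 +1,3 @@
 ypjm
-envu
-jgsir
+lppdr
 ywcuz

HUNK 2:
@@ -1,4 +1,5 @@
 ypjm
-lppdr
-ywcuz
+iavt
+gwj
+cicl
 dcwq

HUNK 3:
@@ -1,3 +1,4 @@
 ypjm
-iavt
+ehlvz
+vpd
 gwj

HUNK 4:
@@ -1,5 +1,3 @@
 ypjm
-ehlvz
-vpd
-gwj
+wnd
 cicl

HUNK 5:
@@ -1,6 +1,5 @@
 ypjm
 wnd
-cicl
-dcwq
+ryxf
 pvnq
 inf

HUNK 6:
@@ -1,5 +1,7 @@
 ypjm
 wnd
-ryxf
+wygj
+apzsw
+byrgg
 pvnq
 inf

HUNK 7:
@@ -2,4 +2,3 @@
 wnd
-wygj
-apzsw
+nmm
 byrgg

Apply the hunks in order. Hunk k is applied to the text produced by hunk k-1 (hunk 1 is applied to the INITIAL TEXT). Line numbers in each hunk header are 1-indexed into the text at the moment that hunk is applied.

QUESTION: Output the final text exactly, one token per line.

Hunk 1: at line 1 remove [envu,jgsir] add [lppdr] -> 6 lines: ypjm lppdr ywcuz dcwq pvnq inf
Hunk 2: at line 1 remove [lppdr,ywcuz] add [iavt,gwj,cicl] -> 7 lines: ypjm iavt gwj cicl dcwq pvnq inf
Hunk 3: at line 1 remove [iavt] add [ehlvz,vpd] -> 8 lines: ypjm ehlvz vpd gwj cicl dcwq pvnq inf
Hunk 4: at line 1 remove [ehlvz,vpd,gwj] add [wnd] -> 6 lines: ypjm wnd cicl dcwq pvnq inf
Hunk 5: at line 1 remove [cicl,dcwq] add [ryxf] -> 5 lines: ypjm wnd ryxf pvnq inf
Hunk 6: at line 1 remove [ryxf] add [wygj,apzsw,byrgg] -> 7 lines: ypjm wnd wygj apzsw byrgg pvnq inf
Hunk 7: at line 2 remove [wygj,apzsw] add [nmm] -> 6 lines: ypjm wnd nmm byrgg pvnq inf

Answer: ypjm
wnd
nmm
byrgg
pvnq
inf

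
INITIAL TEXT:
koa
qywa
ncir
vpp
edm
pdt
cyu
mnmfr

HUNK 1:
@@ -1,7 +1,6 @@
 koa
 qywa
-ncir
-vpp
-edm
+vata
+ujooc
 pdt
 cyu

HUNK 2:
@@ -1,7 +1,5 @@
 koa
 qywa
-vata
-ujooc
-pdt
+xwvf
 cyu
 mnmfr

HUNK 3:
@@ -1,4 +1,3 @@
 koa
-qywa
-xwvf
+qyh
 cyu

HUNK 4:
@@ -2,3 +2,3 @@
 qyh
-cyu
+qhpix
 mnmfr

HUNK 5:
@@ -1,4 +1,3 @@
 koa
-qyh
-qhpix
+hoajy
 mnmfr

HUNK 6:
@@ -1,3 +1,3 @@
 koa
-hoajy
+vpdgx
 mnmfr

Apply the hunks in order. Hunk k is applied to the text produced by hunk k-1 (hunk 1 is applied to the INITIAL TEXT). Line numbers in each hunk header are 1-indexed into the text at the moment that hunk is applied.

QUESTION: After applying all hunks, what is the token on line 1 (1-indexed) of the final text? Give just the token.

Hunk 1: at line 1 remove [ncir,vpp,edm] add [vata,ujooc] -> 7 lines: koa qywa vata ujooc pdt cyu mnmfr
Hunk 2: at line 1 remove [vata,ujooc,pdt] add [xwvf] -> 5 lines: koa qywa xwvf cyu mnmfr
Hunk 3: at line 1 remove [qywa,xwvf] add [qyh] -> 4 lines: koa qyh cyu mnmfr
Hunk 4: at line 2 remove [cyu] add [qhpix] -> 4 lines: koa qyh qhpix mnmfr
Hunk 5: at line 1 remove [qyh,qhpix] add [hoajy] -> 3 lines: koa hoajy mnmfr
Hunk 6: at line 1 remove [hoajy] add [vpdgx] -> 3 lines: koa vpdgx mnmfr
Final line 1: koa

Answer: koa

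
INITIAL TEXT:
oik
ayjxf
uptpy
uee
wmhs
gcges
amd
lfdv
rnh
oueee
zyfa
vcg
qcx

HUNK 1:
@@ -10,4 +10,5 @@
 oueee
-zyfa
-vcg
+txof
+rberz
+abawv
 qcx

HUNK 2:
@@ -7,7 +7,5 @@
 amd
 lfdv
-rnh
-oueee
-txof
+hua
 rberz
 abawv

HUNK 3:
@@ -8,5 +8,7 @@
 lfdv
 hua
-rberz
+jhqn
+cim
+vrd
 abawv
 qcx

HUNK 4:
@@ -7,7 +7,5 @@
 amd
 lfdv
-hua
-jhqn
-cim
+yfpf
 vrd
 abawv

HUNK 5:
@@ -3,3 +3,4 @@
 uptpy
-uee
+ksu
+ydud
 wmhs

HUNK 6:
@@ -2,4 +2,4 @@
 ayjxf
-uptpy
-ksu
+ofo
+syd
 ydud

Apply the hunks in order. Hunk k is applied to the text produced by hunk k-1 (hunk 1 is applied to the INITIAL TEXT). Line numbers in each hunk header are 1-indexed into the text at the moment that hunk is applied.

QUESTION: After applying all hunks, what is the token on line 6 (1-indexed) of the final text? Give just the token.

Answer: wmhs

Derivation:
Hunk 1: at line 10 remove [zyfa,vcg] add [txof,rberz,abawv] -> 14 lines: oik ayjxf uptpy uee wmhs gcges amd lfdv rnh oueee txof rberz abawv qcx
Hunk 2: at line 7 remove [rnh,oueee,txof] add [hua] -> 12 lines: oik ayjxf uptpy uee wmhs gcges amd lfdv hua rberz abawv qcx
Hunk 3: at line 8 remove [rberz] add [jhqn,cim,vrd] -> 14 lines: oik ayjxf uptpy uee wmhs gcges amd lfdv hua jhqn cim vrd abawv qcx
Hunk 4: at line 7 remove [hua,jhqn,cim] add [yfpf] -> 12 lines: oik ayjxf uptpy uee wmhs gcges amd lfdv yfpf vrd abawv qcx
Hunk 5: at line 3 remove [uee] add [ksu,ydud] -> 13 lines: oik ayjxf uptpy ksu ydud wmhs gcges amd lfdv yfpf vrd abawv qcx
Hunk 6: at line 2 remove [uptpy,ksu] add [ofo,syd] -> 13 lines: oik ayjxf ofo syd ydud wmhs gcges amd lfdv yfpf vrd abawv qcx
Final line 6: wmhs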